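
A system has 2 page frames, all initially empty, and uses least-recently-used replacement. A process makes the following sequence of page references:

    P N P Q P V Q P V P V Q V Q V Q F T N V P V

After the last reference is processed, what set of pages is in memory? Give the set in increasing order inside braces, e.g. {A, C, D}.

P -> fault, frames [P]
N -> fault, frames [P, N]
P -> hit
Q -> fault, evict N, frames [P, Q]
P -> hit
V -> fault, evict Q, frames [P, V]
Q -> fault, evict P, frames [V, Q]
P -> fault, evict V, frames [Q, P]
V -> fault, evict Q, frames [P, V]
P -> hit
V -> hit
Q -> fault, evict P, frames [V, Q]
V -> hit
Q -> hit
V -> hit
Q -> hit
F -> fault, evict V, frames [Q, F]
T -> fault, evict Q, frames [F, T]
N -> fault, evict F, frames [T, N]
V -> fault, evict T, frames [N, V]
P -> fault, evict N, frames [V, P]
V -> hit

{P, V}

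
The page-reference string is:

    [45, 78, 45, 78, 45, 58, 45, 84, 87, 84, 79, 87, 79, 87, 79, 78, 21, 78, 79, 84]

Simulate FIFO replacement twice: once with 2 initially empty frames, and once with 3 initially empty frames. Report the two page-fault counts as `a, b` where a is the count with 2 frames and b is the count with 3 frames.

11, 9

2 frames: F F . . . F F F F . F . . . . F F . F F → 11 faults.
3 frames: F F . . . F . F F . F . . . . F F . . F → 9 faults.
9 < 11: adding a frame reduced faults, as is typical.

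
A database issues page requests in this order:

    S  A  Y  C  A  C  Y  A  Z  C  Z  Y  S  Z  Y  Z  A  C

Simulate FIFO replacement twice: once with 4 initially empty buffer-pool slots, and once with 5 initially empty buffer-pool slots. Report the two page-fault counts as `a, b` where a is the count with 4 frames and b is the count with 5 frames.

4 frames: F F F F . . . . F . . . F . . . F . → 7 faults.
5 frames: F F F F . . . . F . . . . . . . . . → 5 faults.
5 < 7: adding a frame reduced faults, as is typical.

7, 5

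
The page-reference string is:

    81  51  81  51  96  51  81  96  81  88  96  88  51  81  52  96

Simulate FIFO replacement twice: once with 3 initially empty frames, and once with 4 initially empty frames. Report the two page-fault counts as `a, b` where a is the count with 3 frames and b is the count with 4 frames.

3 frames: F F . . F . . . . F . . . F F F → 7 faults.
4 frames: F F . . F . . . . F . . . . F . → 5 faults.
5 < 7: adding a frame reduced faults, as is typical.

7, 5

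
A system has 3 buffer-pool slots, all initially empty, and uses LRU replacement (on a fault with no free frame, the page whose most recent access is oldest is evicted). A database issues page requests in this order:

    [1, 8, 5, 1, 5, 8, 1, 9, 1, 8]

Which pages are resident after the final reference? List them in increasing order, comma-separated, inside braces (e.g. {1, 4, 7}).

1 -> miss, frames {1}
8 -> miss, frames {1,8}
5 -> miss, frames {1,8,5}
1 -> hit
5 -> hit
8 -> hit
1 -> hit
9 -> miss, evict 5, frames {8,1,9}
1 -> hit
8 -> hit

{1, 8, 9}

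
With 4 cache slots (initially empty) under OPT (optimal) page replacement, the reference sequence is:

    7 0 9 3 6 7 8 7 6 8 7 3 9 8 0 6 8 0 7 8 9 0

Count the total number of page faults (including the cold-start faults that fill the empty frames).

7: miss, frames {7}
0: miss, frames {7,0}
9: miss, frames {7,0,9}
3: miss, frames {7,0,9,3}
6: miss, evict 0, frames {7,9,3,6}
7: hit
8: miss, evict 9, frames {7,3,6,8}
7: hit
6: hit
8: hit
7: hit
3: hit
9: miss, evict 3, frames {7,6,8,9}
8: hit
0: miss, evict 9, frames {7,6,8,0}
6: hit
8: hit
0: hit
7: hit
8: hit
9: miss, evict 8, frames {7,6,0,9}
0: hit
Page faults: 9.

9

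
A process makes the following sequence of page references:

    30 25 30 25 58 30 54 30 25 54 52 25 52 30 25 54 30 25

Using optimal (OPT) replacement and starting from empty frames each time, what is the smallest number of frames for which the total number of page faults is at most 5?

4

f=1: 18 faults
f=2: 9 faults
f=3: 6 faults
f=4: 5 faults
f=5: 5 faults
Smallest f with faults ≤ 5 is 4.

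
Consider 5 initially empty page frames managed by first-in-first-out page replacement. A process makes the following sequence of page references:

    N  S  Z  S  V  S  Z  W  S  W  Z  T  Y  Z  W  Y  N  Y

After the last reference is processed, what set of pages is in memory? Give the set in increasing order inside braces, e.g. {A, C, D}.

{N, T, V, W, Y}

N: fault, frames {N}
S: fault, frames {N,S}
Z: fault, frames {N,S,Z}
S: hit
V: fault, frames {N,S,Z,V}
S: hit
Z: hit
W: fault, frames {N,S,Z,V,W}
S: hit
W: hit
Z: hit
T: fault, evict N, frames {S,Z,V,W,T}
Y: fault, evict S, frames {Z,V,W,T,Y}
Z: hit
W: hit
Y: hit
N: fault, evict Z, frames {V,W,T,Y,N}
Y: hit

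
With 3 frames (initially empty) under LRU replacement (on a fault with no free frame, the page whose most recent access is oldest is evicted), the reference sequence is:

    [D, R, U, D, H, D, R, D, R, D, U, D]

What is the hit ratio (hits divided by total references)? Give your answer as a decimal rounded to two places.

D → miss, frames [D]
R → miss, frames [D, R]
U → miss, frames [D, R, U]
D → hit
H → miss, evict R, frames [U, D, H]
D → hit
R → miss, evict U, frames [H, D, R]
D → hit
R → hit
D → hit
U → miss, evict H, frames [R, D, U]
D → hit
Hits: 6 of 12 references → 6/12 = 0.5000.

0.50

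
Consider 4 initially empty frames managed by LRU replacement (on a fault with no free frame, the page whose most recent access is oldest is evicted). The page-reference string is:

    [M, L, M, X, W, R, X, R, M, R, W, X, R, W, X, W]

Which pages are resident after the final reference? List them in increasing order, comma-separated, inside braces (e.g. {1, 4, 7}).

{M, R, W, X}

M → fault, frames {M}
L → fault, frames {M,L}
M → hit
X → fault, frames {L,M,X}
W → fault, frames {L,M,X,W}
R → fault, evict L, frames {M,X,W,R}
X → hit
R → hit
M → hit
R → hit
W → hit
X → hit
R → hit
W → hit
X → hit
W → hit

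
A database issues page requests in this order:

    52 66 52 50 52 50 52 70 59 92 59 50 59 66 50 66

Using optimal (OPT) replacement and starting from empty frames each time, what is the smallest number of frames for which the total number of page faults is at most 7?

f=1: 16 faults
f=2: 8 faults
f=3: 7 faults
f=4: 6 faults
f=5: 6 faults
f=6: 6 faults
Smallest f with faults ≤ 7 is 3.

3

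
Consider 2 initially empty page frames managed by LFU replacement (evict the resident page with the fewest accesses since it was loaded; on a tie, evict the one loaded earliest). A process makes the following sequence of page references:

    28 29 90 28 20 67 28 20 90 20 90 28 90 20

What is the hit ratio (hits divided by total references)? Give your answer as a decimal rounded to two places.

28: fault, frames [28]
29: fault, frames [28, 29]
90: fault, evict 28, frames [29, 90]
28: fault, evict 29, frames [90, 28]
20: fault, evict 90, frames [28, 20]
67: fault, evict 28, frames [20, 67]
28: fault, evict 20, frames [67, 28]
20: fault, evict 67, frames [28, 20]
90: fault, evict 28, frames [20, 90]
20: hit
90: hit
28: fault, evict 20, frames [90, 28]
90: hit
20: fault, evict 28, frames [90, 20]
Hits: 3 of 14 references → 3/14 = 0.2143.

0.21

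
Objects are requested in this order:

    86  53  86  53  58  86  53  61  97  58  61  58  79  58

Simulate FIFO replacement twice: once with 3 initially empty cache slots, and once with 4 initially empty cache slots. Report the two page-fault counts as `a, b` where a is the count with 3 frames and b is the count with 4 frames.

7, 6

3 frames: F F . . F . . F F . . . F F → 7 faults.
4 frames: F F . . F . . F F . . . F . → 6 faults.
6 < 7: adding a frame reduced faults, as is typical.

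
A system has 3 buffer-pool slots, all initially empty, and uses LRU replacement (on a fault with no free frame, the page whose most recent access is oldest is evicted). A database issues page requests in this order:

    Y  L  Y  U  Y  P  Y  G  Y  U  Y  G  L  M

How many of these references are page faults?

Y: fault, frames [Y]
L: fault, frames [Y, L]
Y: hit
U: fault, frames [L, Y, U]
Y: hit
P: fault, evict L, frames [U, Y, P]
Y: hit
G: fault, evict U, frames [P, Y, G]
Y: hit
U: fault, evict P, frames [G, Y, U]
Y: hit
G: hit
L: fault, evict U, frames [Y, G, L]
M: fault, evict Y, frames [G, L, M]
Page faults: 8.

8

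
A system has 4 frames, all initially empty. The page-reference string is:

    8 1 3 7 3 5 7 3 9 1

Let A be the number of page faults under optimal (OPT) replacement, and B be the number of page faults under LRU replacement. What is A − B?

-1

Under OPT: F F F F . F . . F . → 6 faults.
Under LRU: F F F F . F . . F F → 7 faults.
A − B = 6 − 7 = -1.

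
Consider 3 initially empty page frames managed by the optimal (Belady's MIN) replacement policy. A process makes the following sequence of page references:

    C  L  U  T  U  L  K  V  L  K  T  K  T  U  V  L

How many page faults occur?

C: fault, frames (C)
L: fault, frames (C L)
U: fault, frames (C L U)
T: fault, evict C, frames (L U T)
U: hit
L: hit
K: fault, evict U, frames (L T K)
V: fault, evict T, frames (L K V)
L: hit
K: hit
T: fault, evict L, frames (K V T)
K: hit
T: hit
U: fault, evict T, frames (K V U)
V: hit
L: fault, evict U, frames (K V L)
Page faults: 9.

9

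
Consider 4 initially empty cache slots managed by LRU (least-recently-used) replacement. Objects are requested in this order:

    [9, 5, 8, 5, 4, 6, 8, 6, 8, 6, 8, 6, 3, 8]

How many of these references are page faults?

9: fault, frames {9}
5: fault, frames {9,5}
8: fault, frames {9,5,8}
5: hit
4: fault, frames {9,8,5,4}
6: fault, evict 9, frames {8,5,4,6}
8: hit
6: hit
8: hit
6: hit
8: hit
6: hit
3: fault, evict 5, frames {4,8,6,3}
8: hit
Page faults: 6.

6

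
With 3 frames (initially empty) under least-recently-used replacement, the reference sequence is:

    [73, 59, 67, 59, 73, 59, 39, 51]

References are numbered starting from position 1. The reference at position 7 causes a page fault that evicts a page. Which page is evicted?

67

pos 1: 73: fault, frames (73)
pos 2: 59: fault, frames (73 59)
pos 3: 67: fault, frames (73 59 67)
pos 4: 59: hit
pos 5: 73: hit
pos 6: 59: hit
pos 7: 39: fault, evict 67, frames (73 59 39)
At position 7, page 67 is evicted.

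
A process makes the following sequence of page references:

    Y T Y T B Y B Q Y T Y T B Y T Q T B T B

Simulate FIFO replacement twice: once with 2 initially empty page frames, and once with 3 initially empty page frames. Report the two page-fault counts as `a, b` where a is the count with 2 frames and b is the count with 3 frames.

2 frames: F F . . F F . F . F F . F . F F . F F . → 12 faults.
3 frames: F F . . F . . F F F . . F . . F . . . . → 8 faults.
8 < 12: adding a frame reduced faults, as is typical.

12, 8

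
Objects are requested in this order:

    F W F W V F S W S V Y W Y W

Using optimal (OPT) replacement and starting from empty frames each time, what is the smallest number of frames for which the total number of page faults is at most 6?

3

f=1: 14 faults
f=2: 7 faults
f=3: 5 faults
f=4: 5 faults
f=5: 5 faults
Smallest f with faults ≤ 6 is 3.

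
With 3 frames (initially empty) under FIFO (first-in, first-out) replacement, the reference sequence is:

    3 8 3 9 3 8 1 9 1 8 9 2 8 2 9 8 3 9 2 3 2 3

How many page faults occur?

9

3 → fault, frames [3]
8 → fault, frames [3, 8]
3 → hit
9 → fault, frames [3, 8, 9]
3 → hit
8 → hit
1 → fault, evict 3, frames [8, 9, 1]
9 → hit
1 → hit
8 → hit
9 → hit
2 → fault, evict 8, frames [9, 1, 2]
8 → fault, evict 9, frames [1, 2, 8]
2 → hit
9 → fault, evict 1, frames [2, 8, 9]
8 → hit
3 → fault, evict 2, frames [8, 9, 3]
9 → hit
2 → fault, evict 8, frames [9, 3, 2]
3 → hit
2 → hit
3 → hit
Page faults: 9.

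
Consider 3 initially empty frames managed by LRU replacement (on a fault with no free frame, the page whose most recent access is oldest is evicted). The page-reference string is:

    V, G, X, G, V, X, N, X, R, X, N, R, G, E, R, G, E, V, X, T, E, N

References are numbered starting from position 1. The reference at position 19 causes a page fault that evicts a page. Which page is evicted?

G

pos 1: V: fault, frames (V)
pos 2: G: fault, frames (V G)
pos 3: X: fault, frames (V G X)
pos 4: G: hit
pos 5: V: hit
pos 6: X: hit
pos 7: N: fault, evict G, frames (V X N)
pos 8: X: hit
pos 9: R: fault, evict V, frames (N X R)
pos 10: X: hit
pos 11: N: hit
pos 12: R: hit
pos 13: G: fault, evict X, frames (N R G)
pos 14: E: fault, evict N, frames (R G E)
pos 15: R: hit
pos 16: G: hit
pos 17: E: hit
pos 18: V: fault, evict R, frames (G E V)
pos 19: X: fault, evict G, frames (E V X)
At position 19, page G is evicted.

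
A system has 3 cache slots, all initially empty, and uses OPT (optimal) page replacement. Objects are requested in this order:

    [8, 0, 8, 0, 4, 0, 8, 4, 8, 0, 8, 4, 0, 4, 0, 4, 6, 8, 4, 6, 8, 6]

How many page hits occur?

8 -> miss, frames (8)
0 -> miss, frames (8 0)
8 -> hit
0 -> hit
4 -> miss, frames (8 0 4)
0 -> hit
8 -> hit
4 -> hit
8 -> hit
0 -> hit
8 -> hit
4 -> hit
0 -> hit
4 -> hit
0 -> hit
4 -> hit
6 -> miss, evict 0, frames (8 4 6)
8 -> hit
4 -> hit
6 -> hit
8 -> hit
6 -> hit
Hits: 18.

18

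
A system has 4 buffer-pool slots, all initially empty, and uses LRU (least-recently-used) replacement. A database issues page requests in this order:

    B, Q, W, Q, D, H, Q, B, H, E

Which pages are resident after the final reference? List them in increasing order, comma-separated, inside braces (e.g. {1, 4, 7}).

B -> fault, frames (B)
Q -> fault, frames (B Q)
W -> fault, frames (B Q W)
Q -> hit
D -> fault, frames (B W Q D)
H -> fault, evict B, frames (W Q D H)
Q -> hit
B -> fault, evict W, frames (D H Q B)
H -> hit
E -> fault, evict D, frames (Q B H E)

{B, E, H, Q}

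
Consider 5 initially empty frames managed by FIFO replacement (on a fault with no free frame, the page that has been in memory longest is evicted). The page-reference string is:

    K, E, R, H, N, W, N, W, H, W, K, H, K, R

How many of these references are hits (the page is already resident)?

K -> miss, frames [K]
E -> miss, frames [K, E]
R -> miss, frames [K, E, R]
H -> miss, frames [K, E, R, H]
N -> miss, frames [K, E, R, H, N]
W -> miss, evict K, frames [E, R, H, N, W]
N -> hit
W -> hit
H -> hit
W -> hit
K -> miss, evict E, frames [R, H, N, W, K]
H -> hit
K -> hit
R -> hit
Hits: 7.

7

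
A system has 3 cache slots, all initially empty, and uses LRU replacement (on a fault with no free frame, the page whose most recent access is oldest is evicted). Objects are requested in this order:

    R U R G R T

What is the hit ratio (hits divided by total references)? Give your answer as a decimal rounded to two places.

R -> fault, frames (R)
U -> fault, frames (R U)
R -> hit
G -> fault, frames (U R G)
R -> hit
T -> fault, evict U, frames (G R T)
Hits: 2 of 6 references → 2/6 = 0.3333.

0.33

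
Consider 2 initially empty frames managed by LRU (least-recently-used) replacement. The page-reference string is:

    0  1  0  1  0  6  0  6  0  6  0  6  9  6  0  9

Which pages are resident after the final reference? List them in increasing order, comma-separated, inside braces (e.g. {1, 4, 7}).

0 -> fault, frames (0)
1 -> fault, frames (0 1)
0 -> hit
1 -> hit
0 -> hit
6 -> fault, evict 1, frames (0 6)
0 -> hit
6 -> hit
0 -> hit
6 -> hit
0 -> hit
6 -> hit
9 -> fault, evict 0, frames (6 9)
6 -> hit
0 -> fault, evict 9, frames (6 0)
9 -> fault, evict 6, frames (0 9)

{0, 9}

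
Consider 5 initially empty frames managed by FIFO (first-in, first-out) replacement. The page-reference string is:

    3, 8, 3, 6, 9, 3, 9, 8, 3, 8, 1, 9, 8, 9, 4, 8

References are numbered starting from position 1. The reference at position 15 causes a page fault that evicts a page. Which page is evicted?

3

pos 1: 3 → miss, frames {3}
pos 2: 8 → miss, frames {3,8}
pos 3: 3 → hit
pos 4: 6 → miss, frames {3,8,6}
pos 5: 9 → miss, frames {3,8,6,9}
pos 6: 3 → hit
pos 7: 9 → hit
pos 8: 8 → hit
pos 9: 3 → hit
pos 10: 8 → hit
pos 11: 1 → miss, frames {3,8,6,9,1}
pos 12: 9 → hit
pos 13: 8 → hit
pos 14: 9 → hit
pos 15: 4 → miss, evict 3, frames {8,6,9,1,4}
At position 15, page 3 is evicted.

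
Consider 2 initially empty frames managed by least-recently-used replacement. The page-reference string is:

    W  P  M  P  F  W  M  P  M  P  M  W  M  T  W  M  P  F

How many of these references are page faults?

W → fault, frames [W]
P → fault, frames [W, P]
M → fault, evict W, frames [P, M]
P → hit
F → fault, evict M, frames [P, F]
W → fault, evict P, frames [F, W]
M → fault, evict F, frames [W, M]
P → fault, evict W, frames [M, P]
M → hit
P → hit
M → hit
W → fault, evict P, frames [M, W]
M → hit
T → fault, evict W, frames [M, T]
W → fault, evict M, frames [T, W]
M → fault, evict T, frames [W, M]
P → fault, evict W, frames [M, P]
F → fault, evict M, frames [P, F]
Page faults: 13.

13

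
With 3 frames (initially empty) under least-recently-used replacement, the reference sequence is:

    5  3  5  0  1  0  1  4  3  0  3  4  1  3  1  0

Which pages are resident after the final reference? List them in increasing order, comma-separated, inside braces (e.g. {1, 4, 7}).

{0, 1, 3}

5 -> fault, frames (5)
3 -> fault, frames (5 3)
5 -> hit
0 -> fault, frames (3 5 0)
1 -> fault, evict 3, frames (5 0 1)
0 -> hit
1 -> hit
4 -> fault, evict 5, frames (0 1 4)
3 -> fault, evict 0, frames (1 4 3)
0 -> fault, evict 1, frames (4 3 0)
3 -> hit
4 -> hit
1 -> fault, evict 0, frames (3 4 1)
3 -> hit
1 -> hit
0 -> fault, evict 4, frames (3 1 0)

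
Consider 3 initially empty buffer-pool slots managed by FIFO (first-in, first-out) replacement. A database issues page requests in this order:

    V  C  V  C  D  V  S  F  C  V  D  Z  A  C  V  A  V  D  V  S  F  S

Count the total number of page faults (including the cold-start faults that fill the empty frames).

15

V: fault, frames {V}
C: fault, frames {V,C}
V: hit
C: hit
D: fault, frames {V,C,D}
V: hit
S: fault, evict V, frames {C,D,S}
F: fault, evict C, frames {D,S,F}
C: fault, evict D, frames {S,F,C}
V: fault, evict S, frames {F,C,V}
D: fault, evict F, frames {C,V,D}
Z: fault, evict C, frames {V,D,Z}
A: fault, evict V, frames {D,Z,A}
C: fault, evict D, frames {Z,A,C}
V: fault, evict Z, frames {A,C,V}
A: hit
V: hit
D: fault, evict A, frames {C,V,D}
V: hit
S: fault, evict C, frames {V,D,S}
F: fault, evict V, frames {D,S,F}
S: hit
Page faults: 15.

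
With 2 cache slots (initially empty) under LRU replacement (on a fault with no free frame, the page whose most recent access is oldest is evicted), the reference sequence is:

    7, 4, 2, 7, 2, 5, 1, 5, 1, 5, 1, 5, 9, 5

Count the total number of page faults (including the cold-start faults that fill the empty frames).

7: miss, frames [7]
4: miss, frames [7, 4]
2: miss, evict 7, frames [4, 2]
7: miss, evict 4, frames [2, 7]
2: hit
5: miss, evict 7, frames [2, 5]
1: miss, evict 2, frames [5, 1]
5: hit
1: hit
5: hit
1: hit
5: hit
9: miss, evict 1, frames [5, 9]
5: hit
Page faults: 7.

7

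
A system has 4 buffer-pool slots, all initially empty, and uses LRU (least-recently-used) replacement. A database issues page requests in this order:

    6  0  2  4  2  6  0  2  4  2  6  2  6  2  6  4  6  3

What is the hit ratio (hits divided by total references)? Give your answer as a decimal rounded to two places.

0.72

6: fault, frames {6}
0: fault, frames {6,0}
2: fault, frames {6,0,2}
4: fault, frames {6,0,2,4}
2: hit
6: hit
0: hit
2: hit
4: hit
2: hit
6: hit
2: hit
6: hit
2: hit
6: hit
4: hit
6: hit
3: fault, evict 0, frames {2,4,6,3}
Hits: 13 of 18 references → 13/18 = 0.7222.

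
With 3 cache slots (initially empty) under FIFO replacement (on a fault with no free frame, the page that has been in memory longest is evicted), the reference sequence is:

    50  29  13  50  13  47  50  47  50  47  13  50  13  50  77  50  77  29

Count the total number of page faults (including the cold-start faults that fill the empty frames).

50: miss, frames [50]
29: miss, frames [50, 29]
13: miss, frames [50, 29, 13]
50: hit
13: hit
47: miss, evict 50, frames [29, 13, 47]
50: miss, evict 29, frames [13, 47, 50]
47: hit
50: hit
47: hit
13: hit
50: hit
13: hit
50: hit
77: miss, evict 13, frames [47, 50, 77]
50: hit
77: hit
29: miss, evict 47, frames [50, 77, 29]
Page faults: 7.

7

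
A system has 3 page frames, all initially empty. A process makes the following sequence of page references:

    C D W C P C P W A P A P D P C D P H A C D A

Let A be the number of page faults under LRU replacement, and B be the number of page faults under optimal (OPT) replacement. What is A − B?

Under LRU: F F F . F . . . F . . . F . F . . F F F F . → 11 faults.
Under OPT: F F F . F . . . F . . . F . . . . F F . . . → 8 faults.
A − B = 11 − 8 = 3.

3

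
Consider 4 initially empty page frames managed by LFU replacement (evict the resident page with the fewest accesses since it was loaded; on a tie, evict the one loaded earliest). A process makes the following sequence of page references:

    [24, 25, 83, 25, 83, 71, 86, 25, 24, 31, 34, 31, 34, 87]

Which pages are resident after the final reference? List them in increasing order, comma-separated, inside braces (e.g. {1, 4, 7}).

24: miss, frames [24]
25: miss, frames [24, 25]
83: miss, frames [24, 25, 83]
25: hit
83: hit
71: miss, frames [24, 25, 83, 71]
86: miss, evict 24, frames [25, 83, 71, 86]
25: hit
24: miss, evict 71, frames [25, 83, 86, 24]
31: miss, evict 86, frames [25, 83, 24, 31]
34: miss, evict 24, frames [25, 83, 31, 34]
31: hit
34: hit
87: miss, evict 83, frames [25, 31, 34, 87]

{25, 31, 34, 87}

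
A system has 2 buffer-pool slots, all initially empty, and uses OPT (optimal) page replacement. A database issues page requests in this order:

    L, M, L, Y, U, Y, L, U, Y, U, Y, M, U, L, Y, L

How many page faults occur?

9

L -> fault, frames {L}
M -> fault, frames {L,M}
L -> hit
Y -> fault, evict M, frames {L,Y}
U -> fault, evict L, frames {Y,U}
Y -> hit
L -> fault, evict Y, frames {U,L}
U -> hit
Y -> fault, evict L, frames {U,Y}
U -> hit
Y -> hit
M -> fault, evict Y, frames {U,M}
U -> hit
L -> fault, evict M, frames {U,L}
Y -> fault, evict U, frames {L,Y}
L -> hit
Page faults: 9.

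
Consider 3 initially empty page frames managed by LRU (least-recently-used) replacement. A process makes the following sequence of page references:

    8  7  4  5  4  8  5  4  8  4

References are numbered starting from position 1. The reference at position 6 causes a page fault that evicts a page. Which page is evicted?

7

pos 1: 8 -> fault, frames {8}
pos 2: 7 -> fault, frames {8,7}
pos 3: 4 -> fault, frames {8,7,4}
pos 4: 5 -> fault, evict 8, frames {7,4,5}
pos 5: 4 -> hit
pos 6: 8 -> fault, evict 7, frames {5,4,8}
At position 6, page 7 is evicted.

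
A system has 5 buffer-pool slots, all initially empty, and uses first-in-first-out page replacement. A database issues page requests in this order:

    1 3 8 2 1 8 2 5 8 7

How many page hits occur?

4

1 → fault, frames (1)
3 → fault, frames (1 3)
8 → fault, frames (1 3 8)
2 → fault, frames (1 3 8 2)
1 → hit
8 → hit
2 → hit
5 → fault, frames (1 3 8 2 5)
8 → hit
7 → fault, evict 1, frames (3 8 2 5 7)
Hits: 4.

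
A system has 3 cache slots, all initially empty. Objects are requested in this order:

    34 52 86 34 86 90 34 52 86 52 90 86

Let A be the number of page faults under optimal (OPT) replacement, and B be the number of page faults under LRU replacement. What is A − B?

Under OPT: F F F . . F . . F . . . → 5 faults.
Under LRU: F F F . . F . F F . F . → 7 faults.
A − B = 5 − 7 = -2.

-2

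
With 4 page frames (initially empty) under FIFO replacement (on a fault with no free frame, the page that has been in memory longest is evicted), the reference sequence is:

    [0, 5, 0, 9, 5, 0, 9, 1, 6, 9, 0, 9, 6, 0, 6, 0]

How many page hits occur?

0: miss, frames {0}
5: miss, frames {0,5}
0: hit
9: miss, frames {0,5,9}
5: hit
0: hit
9: hit
1: miss, frames {0,5,9,1}
6: miss, evict 0, frames {5,9,1,6}
9: hit
0: miss, evict 5, frames {9,1,6,0}
9: hit
6: hit
0: hit
6: hit
0: hit
Hits: 10.

10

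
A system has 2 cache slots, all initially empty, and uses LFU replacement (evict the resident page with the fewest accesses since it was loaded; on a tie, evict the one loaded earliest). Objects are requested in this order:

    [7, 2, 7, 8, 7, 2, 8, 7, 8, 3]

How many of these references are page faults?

7 → fault, frames [7]
2 → fault, frames [7, 2]
7 → hit
8 → fault, evict 2, frames [7, 8]
7 → hit
2 → fault, evict 8, frames [7, 2]
8 → fault, evict 2, frames [7, 8]
7 → hit
8 → hit
3 → fault, evict 8, frames [7, 3]
Page faults: 6.

6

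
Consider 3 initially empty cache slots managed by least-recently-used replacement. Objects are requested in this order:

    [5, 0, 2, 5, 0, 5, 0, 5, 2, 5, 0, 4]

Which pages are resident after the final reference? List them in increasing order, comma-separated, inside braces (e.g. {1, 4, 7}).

5 → miss, frames [5]
0 → miss, frames [5, 0]
2 → miss, frames [5, 0, 2]
5 → hit
0 → hit
5 → hit
0 → hit
5 → hit
2 → hit
5 → hit
0 → hit
4 → miss, evict 2, frames [5, 0, 4]

{0, 4, 5}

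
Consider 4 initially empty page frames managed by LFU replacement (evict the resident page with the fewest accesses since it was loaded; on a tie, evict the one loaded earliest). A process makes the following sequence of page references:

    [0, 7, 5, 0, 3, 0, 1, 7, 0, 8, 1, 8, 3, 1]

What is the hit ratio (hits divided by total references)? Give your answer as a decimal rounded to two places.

0 → fault, frames {0}
7 → fault, frames {0,7}
5 → fault, frames {0,7,5}
0 → hit
3 → fault, frames {0,7,5,3}
0 → hit
1 → fault, evict 7, frames {0,5,3,1}
7 → fault, evict 5, frames {0,3,1,7}
0 → hit
8 → fault, evict 3, frames {0,1,7,8}
1 → hit
8 → hit
3 → fault, evict 7, frames {0,1,8,3}
1 → hit
Hits: 6 of 14 references → 6/14 = 0.4286.

0.43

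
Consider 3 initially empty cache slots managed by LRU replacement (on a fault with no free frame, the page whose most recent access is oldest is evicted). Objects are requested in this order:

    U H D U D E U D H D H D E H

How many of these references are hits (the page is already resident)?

8

U -> miss, frames {U}
H -> miss, frames {U,H}
D -> miss, frames {U,H,D}
U -> hit
D -> hit
E -> miss, evict H, frames {U,D,E}
U -> hit
D -> hit
H -> miss, evict E, frames {U,D,H}
D -> hit
H -> hit
D -> hit
E -> miss, evict U, frames {H,D,E}
H -> hit
Hits: 8.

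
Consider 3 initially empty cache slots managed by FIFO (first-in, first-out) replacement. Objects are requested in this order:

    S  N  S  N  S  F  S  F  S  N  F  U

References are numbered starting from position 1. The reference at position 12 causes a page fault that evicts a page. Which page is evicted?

S

pos 1: S: fault, frames [S]
pos 2: N: fault, frames [S, N]
pos 3: S: hit
pos 4: N: hit
pos 5: S: hit
pos 6: F: fault, frames [S, N, F]
pos 7: S: hit
pos 8: F: hit
pos 9: S: hit
pos 10: N: hit
pos 11: F: hit
pos 12: U: fault, evict S, frames [N, F, U]
At position 12, page S is evicted.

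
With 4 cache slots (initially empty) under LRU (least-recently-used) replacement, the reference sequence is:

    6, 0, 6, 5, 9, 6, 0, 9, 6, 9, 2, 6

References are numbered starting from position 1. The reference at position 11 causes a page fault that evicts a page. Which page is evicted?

pos 1: 6 -> miss, frames (6)
pos 2: 0 -> miss, frames (6 0)
pos 3: 6 -> hit
pos 4: 5 -> miss, frames (0 6 5)
pos 5: 9 -> miss, frames (0 6 5 9)
pos 6: 6 -> hit
pos 7: 0 -> hit
pos 8: 9 -> hit
pos 9: 6 -> hit
pos 10: 9 -> hit
pos 11: 2 -> miss, evict 5, frames (0 6 9 2)
At position 11, page 5 is evicted.

5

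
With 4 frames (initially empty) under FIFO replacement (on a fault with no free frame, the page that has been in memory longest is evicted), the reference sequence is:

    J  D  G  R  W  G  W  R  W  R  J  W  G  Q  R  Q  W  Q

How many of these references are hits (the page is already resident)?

11

J -> fault, frames {J}
D -> fault, frames {J,D}
G -> fault, frames {J,D,G}
R -> fault, frames {J,D,G,R}
W -> fault, evict J, frames {D,G,R,W}
G -> hit
W -> hit
R -> hit
W -> hit
R -> hit
J -> fault, evict D, frames {G,R,W,J}
W -> hit
G -> hit
Q -> fault, evict G, frames {R,W,J,Q}
R -> hit
Q -> hit
W -> hit
Q -> hit
Hits: 11.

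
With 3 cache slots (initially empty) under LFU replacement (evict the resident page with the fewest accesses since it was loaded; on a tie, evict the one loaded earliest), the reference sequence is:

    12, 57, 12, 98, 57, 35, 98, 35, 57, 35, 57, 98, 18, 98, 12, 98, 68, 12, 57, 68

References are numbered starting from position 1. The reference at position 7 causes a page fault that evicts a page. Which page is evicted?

pos 1: 12 → fault, frames [12]
pos 2: 57 → fault, frames [12, 57]
pos 3: 12 → hit
pos 4: 98 → fault, frames [12, 57, 98]
pos 5: 57 → hit
pos 6: 35 → fault, evict 98, frames [12, 57, 35]
pos 7: 98 → fault, evict 35, frames [12, 57, 98]
At position 7, page 35 is evicted.

35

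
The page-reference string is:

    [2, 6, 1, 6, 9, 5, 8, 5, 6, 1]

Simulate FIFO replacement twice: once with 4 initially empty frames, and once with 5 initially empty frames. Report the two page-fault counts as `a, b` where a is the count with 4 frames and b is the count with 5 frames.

4 frames: F F F . F F F . F F → 8 faults.
5 frames: F F F . F F F . . . → 6 faults.
6 < 8: adding a frame reduced faults, as is typical.

8, 6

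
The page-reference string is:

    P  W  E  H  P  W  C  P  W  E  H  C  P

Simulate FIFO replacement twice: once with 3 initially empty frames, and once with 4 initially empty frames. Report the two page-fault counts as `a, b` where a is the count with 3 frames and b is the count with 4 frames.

3 frames: F F F F F F F . . F F . F → 10 faults.
4 frames: F F F F . . F F F F F F F → 11 faults.
11 > 10: adding a frame increased faults — Belady's anomaly.

10, 11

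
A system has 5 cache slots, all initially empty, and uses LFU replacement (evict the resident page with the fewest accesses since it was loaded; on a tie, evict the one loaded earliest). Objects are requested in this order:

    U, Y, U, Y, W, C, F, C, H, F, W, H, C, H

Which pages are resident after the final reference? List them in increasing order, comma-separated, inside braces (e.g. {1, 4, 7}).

{C, F, H, U, Y}

U -> fault, frames (U)
Y -> fault, frames (U Y)
U -> hit
Y -> hit
W -> fault, frames (U Y W)
C -> fault, frames (U Y W C)
F -> fault, frames (U Y W C F)
C -> hit
H -> fault, evict W, frames (U Y C F H)
F -> hit
W -> fault, evict H, frames (U Y C F W)
H -> fault, evict W, frames (U Y C F H)
C -> hit
H -> hit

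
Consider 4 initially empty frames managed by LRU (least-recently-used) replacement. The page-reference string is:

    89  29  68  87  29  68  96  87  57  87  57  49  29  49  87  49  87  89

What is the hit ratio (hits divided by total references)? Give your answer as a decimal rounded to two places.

0.50

89: miss, frames (89)
29: miss, frames (89 29)
68: miss, frames (89 29 68)
87: miss, frames (89 29 68 87)
29: hit
68: hit
96: miss, evict 89, frames (87 29 68 96)
87: hit
57: miss, evict 29, frames (68 96 87 57)
87: hit
57: hit
49: miss, evict 68, frames (96 87 57 49)
29: miss, evict 96, frames (87 57 49 29)
49: hit
87: hit
49: hit
87: hit
89: miss, evict 57, frames (29 49 87 89)
Hits: 9 of 18 references → 9/18 = 0.5000.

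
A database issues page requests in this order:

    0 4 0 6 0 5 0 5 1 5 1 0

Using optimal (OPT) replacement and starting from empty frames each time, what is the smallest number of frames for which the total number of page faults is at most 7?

f=1: 12 faults
f=2: 6 faults
f=3: 5 faults
f=4: 5 faults
f=5: 5 faults
Smallest f with faults ≤ 7 is 2.

2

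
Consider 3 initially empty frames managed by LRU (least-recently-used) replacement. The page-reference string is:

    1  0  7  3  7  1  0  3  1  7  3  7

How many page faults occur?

8

1 -> miss, frames (1)
0 -> miss, frames (1 0)
7 -> miss, frames (1 0 7)
3 -> miss, evict 1, frames (0 7 3)
7 -> hit
1 -> miss, evict 0, frames (3 7 1)
0 -> miss, evict 3, frames (7 1 0)
3 -> miss, evict 7, frames (1 0 3)
1 -> hit
7 -> miss, evict 0, frames (3 1 7)
3 -> hit
7 -> hit
Page faults: 8.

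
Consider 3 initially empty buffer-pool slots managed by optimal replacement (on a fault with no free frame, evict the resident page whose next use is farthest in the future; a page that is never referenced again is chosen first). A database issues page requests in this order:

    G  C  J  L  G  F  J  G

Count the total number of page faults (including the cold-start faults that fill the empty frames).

5

G → miss, frames (G)
C → miss, frames (G C)
J → miss, frames (G C J)
L → miss, evict C, frames (G J L)
G → hit
F → miss, evict L, frames (G J F)
J → hit
G → hit
Page faults: 5.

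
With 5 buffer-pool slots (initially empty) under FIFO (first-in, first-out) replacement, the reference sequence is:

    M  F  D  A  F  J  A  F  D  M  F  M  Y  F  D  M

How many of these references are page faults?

7

M: fault, frames (M)
F: fault, frames (M F)
D: fault, frames (M F D)
A: fault, frames (M F D A)
F: hit
J: fault, frames (M F D A J)
A: hit
F: hit
D: hit
M: hit
F: hit
M: hit
Y: fault, evict M, frames (F D A J Y)
F: hit
D: hit
M: fault, evict F, frames (D A J Y M)
Page faults: 7.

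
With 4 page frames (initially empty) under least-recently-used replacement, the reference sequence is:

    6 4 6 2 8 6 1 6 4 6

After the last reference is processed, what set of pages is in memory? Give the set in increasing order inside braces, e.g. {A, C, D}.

{1, 4, 6, 8}

6 -> fault, frames [6]
4 -> fault, frames [6, 4]
6 -> hit
2 -> fault, frames [4, 6, 2]
8 -> fault, frames [4, 6, 2, 8]
6 -> hit
1 -> fault, evict 4, frames [2, 8, 6, 1]
6 -> hit
4 -> fault, evict 2, frames [8, 1, 6, 4]
6 -> hit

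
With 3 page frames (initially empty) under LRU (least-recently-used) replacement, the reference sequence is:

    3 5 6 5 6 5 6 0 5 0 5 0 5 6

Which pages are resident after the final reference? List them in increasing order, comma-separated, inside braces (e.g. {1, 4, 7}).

{0, 5, 6}

3 -> fault, frames (3)
5 -> fault, frames (3 5)
6 -> fault, frames (3 5 6)
5 -> hit
6 -> hit
5 -> hit
6 -> hit
0 -> fault, evict 3, frames (5 6 0)
5 -> hit
0 -> hit
5 -> hit
0 -> hit
5 -> hit
6 -> hit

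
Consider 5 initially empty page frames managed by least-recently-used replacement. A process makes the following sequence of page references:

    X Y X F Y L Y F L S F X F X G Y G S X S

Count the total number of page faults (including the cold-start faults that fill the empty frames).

7

X → miss, frames {X}
Y → miss, frames {X,Y}
X → hit
F → miss, frames {Y,X,F}
Y → hit
L → miss, frames {X,F,Y,L}
Y → hit
F → hit
L → hit
S → miss, frames {X,Y,F,L,S}
F → hit
X → hit
F → hit
X → hit
G → miss, evict Y, frames {L,S,F,X,G}
Y → miss, evict L, frames {S,F,X,G,Y}
G → hit
S → hit
X → hit
S → hit
Page faults: 7.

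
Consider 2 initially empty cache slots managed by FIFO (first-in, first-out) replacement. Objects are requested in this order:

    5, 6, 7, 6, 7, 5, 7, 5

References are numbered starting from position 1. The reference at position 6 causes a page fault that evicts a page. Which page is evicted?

pos 1: 5: fault, frames (5)
pos 2: 6: fault, frames (5 6)
pos 3: 7: fault, evict 5, frames (6 7)
pos 4: 6: hit
pos 5: 7: hit
pos 6: 5: fault, evict 6, frames (7 5)
At position 6, page 6 is evicted.

6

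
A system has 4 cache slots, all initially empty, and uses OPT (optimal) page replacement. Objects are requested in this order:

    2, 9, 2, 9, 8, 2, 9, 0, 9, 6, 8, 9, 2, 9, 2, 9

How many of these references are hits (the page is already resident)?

11

2: fault, frames (2)
9: fault, frames (2 9)
2: hit
9: hit
8: fault, frames (2 9 8)
2: hit
9: hit
0: fault, frames (2 9 8 0)
9: hit
6: fault, evict 0, frames (2 9 8 6)
8: hit
9: hit
2: hit
9: hit
2: hit
9: hit
Hits: 11.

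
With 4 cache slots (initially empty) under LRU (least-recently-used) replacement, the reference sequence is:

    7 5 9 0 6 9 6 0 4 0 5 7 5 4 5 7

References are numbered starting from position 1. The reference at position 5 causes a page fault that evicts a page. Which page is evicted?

pos 1: 7: miss, frames (7)
pos 2: 5: miss, frames (7 5)
pos 3: 9: miss, frames (7 5 9)
pos 4: 0: miss, frames (7 5 9 0)
pos 5: 6: miss, evict 7, frames (5 9 0 6)
At position 5, page 7 is evicted.

7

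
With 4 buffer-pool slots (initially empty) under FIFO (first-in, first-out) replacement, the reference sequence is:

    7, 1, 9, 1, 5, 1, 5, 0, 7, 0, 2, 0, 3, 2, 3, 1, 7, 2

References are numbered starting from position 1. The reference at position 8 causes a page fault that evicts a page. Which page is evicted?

7

pos 1: 7 -> miss, frames {7}
pos 2: 1 -> miss, frames {7,1}
pos 3: 9 -> miss, frames {7,1,9}
pos 4: 1 -> hit
pos 5: 5 -> miss, frames {7,1,9,5}
pos 6: 1 -> hit
pos 7: 5 -> hit
pos 8: 0 -> miss, evict 7, frames {1,9,5,0}
At position 8, page 7 is evicted.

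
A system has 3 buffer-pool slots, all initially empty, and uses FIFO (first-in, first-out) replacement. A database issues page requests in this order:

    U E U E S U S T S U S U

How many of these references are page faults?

5

U: miss, frames {U}
E: miss, frames {U,E}
U: hit
E: hit
S: miss, frames {U,E,S}
U: hit
S: hit
T: miss, evict U, frames {E,S,T}
S: hit
U: miss, evict E, frames {S,T,U}
S: hit
U: hit
Page faults: 5.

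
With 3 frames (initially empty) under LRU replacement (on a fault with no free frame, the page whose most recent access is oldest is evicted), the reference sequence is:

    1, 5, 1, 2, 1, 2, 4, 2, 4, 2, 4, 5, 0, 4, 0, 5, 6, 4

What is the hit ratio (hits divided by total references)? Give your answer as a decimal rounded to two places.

1 → miss, frames [1]
5 → miss, frames [1, 5]
1 → hit
2 → miss, frames [5, 1, 2]
1 → hit
2 → hit
4 → miss, evict 5, frames [1, 2, 4]
2 → hit
4 → hit
2 → hit
4 → hit
5 → miss, evict 1, frames [2, 4, 5]
0 → miss, evict 2, frames [4, 5, 0]
4 → hit
0 → hit
5 → hit
6 → miss, evict 4, frames [0, 5, 6]
4 → miss, evict 0, frames [5, 6, 4]
Hits: 10 of 18 references → 10/18 = 0.5556.

0.56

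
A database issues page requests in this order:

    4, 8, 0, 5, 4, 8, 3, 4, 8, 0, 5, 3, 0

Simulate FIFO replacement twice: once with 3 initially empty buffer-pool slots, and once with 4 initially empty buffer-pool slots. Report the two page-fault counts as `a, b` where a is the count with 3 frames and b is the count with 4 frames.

9, 10

3 frames: F F F F F F F . . F F . . → 9 faults.
4 frames: F F F F . . F F F F F F . → 10 faults.
10 > 9: adding a frame increased faults — Belady's anomaly.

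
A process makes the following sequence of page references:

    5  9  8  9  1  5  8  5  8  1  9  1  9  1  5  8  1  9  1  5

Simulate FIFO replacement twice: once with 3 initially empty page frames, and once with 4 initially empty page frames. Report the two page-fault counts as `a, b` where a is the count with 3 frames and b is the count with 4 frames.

3 frames: F F F . F F . . . . F . . . . F F . . F → 9 faults.
4 frames: F F F . F . . . . . . . . . . . . . . . → 4 faults.
4 < 9: adding a frame reduced faults, as is typical.

9, 4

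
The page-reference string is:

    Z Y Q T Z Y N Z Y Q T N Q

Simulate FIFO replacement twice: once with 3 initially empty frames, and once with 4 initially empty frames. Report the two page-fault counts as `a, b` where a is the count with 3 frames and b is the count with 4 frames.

9, 10

3 frames: F F F F F F F . . F F . . → 9 faults.
4 frames: F F F F . . F F F F F F . → 10 faults.
10 > 9: adding a frame increased faults — Belady's anomaly.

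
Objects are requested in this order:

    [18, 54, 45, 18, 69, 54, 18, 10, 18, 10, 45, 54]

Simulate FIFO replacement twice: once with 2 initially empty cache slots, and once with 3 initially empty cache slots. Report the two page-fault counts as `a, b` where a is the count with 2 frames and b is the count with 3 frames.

10, 8

2 frames: F F F F F F F F . . F F → 10 faults.
3 frames: F F F . F . F F . . F F → 8 faults.
8 < 10: adding a frame reduced faults, as is typical.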